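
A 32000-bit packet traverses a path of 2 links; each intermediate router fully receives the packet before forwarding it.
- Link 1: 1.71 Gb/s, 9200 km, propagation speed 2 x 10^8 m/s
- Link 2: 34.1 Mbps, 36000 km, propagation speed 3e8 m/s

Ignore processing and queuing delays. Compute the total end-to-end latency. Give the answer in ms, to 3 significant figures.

Transmission delays (L/R per hop): 0.0187135, 0.938416 ms; sum = 0.95713 ms.
Propagation delays (d/s per hop): 46, 120 ms; sum = 166 ms.
End-to-end = 167 ms.

167 ms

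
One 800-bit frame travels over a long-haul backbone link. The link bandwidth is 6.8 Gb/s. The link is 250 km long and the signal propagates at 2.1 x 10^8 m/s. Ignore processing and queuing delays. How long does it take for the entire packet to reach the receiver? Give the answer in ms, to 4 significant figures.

Transmission delay = L/R = 800 / 6800000000 = 0.000117647 ms.
Propagation delay = d/s = 250000 m / 210000000 m/s = 1.19048 ms.
Total = 1.191 ms.

1.191 ms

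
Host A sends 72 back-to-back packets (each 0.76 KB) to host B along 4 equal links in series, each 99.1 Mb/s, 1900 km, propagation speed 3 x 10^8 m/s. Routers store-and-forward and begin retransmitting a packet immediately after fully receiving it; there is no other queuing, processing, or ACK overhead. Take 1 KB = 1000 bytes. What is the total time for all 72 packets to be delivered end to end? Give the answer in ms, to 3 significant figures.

Per-hop transmission t_tx = L/R = 6080/99100000 = 0.0613522 ms.
Per-hop propagation t_prop = 1900000/300000000 = 6.33333 ms.
Pipeline fill: first packet needs 4·t_tx to clear all hops; remaining 71 packets each add one t_tx.
Total = (4+72-1)·t_tx + 4·t_prop = 75·0.0613522 + 4·6.33333 = 29.9 ms.

29.9 ms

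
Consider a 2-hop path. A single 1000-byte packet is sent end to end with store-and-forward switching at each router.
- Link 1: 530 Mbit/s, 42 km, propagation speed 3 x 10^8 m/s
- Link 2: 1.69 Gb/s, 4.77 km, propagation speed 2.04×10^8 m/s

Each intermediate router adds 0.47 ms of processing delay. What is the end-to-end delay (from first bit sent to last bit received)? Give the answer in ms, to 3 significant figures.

0.653 ms

L = 1000 × 8 = 8000 bits.
Transmission delays (L/R per hop): 0.0150943, 0.00473373 ms; sum = 0.0198281 ms.
Propagation delays (d/s per hop): 0.14, 0.0233824 ms; sum = 0.163382 ms.
Processing at 1 router(s): 1 × 0.47 ms = 0.47 ms.
End-to-end = 0.653 ms.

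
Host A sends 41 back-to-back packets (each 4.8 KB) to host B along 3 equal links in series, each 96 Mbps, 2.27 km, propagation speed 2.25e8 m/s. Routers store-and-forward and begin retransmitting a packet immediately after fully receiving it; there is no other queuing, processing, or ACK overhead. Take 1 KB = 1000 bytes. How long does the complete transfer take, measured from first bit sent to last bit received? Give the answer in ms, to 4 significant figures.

17.23 ms

Per-hop transmission t_tx = L/R = 38400/96000000 = 0.4 ms.
Per-hop propagation t_prop = 2270/225000000 = 0.0100889 ms.
Pipeline fill: first packet needs 3·t_tx to clear all hops; remaining 40 packets each add one t_tx.
Total = (3+41-1)·t_tx + 3·t_prop = 43·0.4 + 3·0.0100889 = 17.23 ms.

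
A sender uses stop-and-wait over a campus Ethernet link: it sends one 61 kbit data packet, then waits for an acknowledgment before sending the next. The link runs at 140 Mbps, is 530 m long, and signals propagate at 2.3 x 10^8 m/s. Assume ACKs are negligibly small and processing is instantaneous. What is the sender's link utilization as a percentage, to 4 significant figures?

t_tx = L/R = 61000/140000000 = 0.000435714 s.
t_prop = 530/2.3e+08 = 2.30435e-06 s; RTT = 4.6087e-06 s.
Cycle = t_tx + RTT = 0.000440323 s.
Utilization = t_tx / cycle = 0.000435714/0.000440323 = 98.95 %.

98.95 %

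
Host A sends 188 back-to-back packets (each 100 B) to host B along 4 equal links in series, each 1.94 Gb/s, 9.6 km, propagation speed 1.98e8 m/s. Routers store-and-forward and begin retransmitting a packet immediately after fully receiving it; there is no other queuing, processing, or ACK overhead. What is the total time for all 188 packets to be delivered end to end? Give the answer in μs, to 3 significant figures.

273 μs

Per-hop transmission t_tx = L/R = 800/1940000000 = 0.412371 μs.
Per-hop propagation t_prop = 9600/198000000 = 48.4848 μs.
Pipeline fill: first packet needs 4·t_tx to clear all hops; remaining 187 packets each add one t_tx.
Total = (4+188-1)·t_tx + 4·t_prop = 191·0.412371 + 4·48.4848 = 273 μs.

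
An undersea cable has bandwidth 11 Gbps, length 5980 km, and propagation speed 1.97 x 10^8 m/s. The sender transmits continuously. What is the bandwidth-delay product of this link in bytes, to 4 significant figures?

Propagation delay = 5980000 / 197000000 = 0.0303553 s.
BDP = R × t_prop = 11000000000 × 0.0303553 = 333909000 bits.
In bytes: 333909000/8 = 41740000 bytes.

41740000 bytes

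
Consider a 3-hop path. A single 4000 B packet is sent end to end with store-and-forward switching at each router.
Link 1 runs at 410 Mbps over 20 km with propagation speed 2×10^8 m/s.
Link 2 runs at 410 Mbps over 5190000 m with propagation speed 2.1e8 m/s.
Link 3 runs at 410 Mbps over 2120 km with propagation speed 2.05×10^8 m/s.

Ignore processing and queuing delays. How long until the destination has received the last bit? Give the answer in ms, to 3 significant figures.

35.4 ms

L = 4000 × 8 = 32000 bits.
Transmission delay per hop = L/R = 32000/410000000 = 0.0780488 ms; 3 hops → 0.234146 ms.
Propagation delays (d/s per hop): 0.1, 24.7143, 10.3415 ms; sum = 35.1557 ms.
End-to-end = 35.4 ms.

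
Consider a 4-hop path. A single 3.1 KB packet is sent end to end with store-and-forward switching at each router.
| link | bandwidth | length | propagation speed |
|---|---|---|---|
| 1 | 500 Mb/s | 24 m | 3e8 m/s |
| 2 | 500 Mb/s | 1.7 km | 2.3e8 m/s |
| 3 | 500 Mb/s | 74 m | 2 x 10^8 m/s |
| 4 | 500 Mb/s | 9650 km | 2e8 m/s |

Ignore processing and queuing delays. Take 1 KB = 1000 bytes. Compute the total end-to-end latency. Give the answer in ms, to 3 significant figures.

48.5 ms

L = 24800 bits.
Transmission delay per hop = L/R = 24800/500000000 = 0.0496 ms; 4 hops → 0.1984 ms.
Propagation delays (d/s per hop): 8e-05, 0.0073913, 0.00037, 48.25 ms; sum = 48.2578 ms.
End-to-end = 48.5 ms.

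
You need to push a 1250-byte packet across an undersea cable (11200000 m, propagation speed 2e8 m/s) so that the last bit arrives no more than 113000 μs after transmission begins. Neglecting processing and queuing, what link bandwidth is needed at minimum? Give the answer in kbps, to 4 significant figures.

175.4 kbps

L = 10000 bits.
Propagation delay = 11200000 / 200000000 = 56000 μs.
Transmission budget = 113000 − 56000 = 57000 μs.
R ≥ L / t_tx = 10000 bits / 0.057 s = 175.4 kbps.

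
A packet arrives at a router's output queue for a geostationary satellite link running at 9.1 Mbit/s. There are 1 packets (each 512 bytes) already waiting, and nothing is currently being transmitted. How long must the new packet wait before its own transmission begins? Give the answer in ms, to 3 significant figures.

Each queued packet: L/R = 4096/9100000 = 0.45011 ms.
1 queued → 0.45011 ms.
Queuing delay = 0.450 ms.

0.450 ms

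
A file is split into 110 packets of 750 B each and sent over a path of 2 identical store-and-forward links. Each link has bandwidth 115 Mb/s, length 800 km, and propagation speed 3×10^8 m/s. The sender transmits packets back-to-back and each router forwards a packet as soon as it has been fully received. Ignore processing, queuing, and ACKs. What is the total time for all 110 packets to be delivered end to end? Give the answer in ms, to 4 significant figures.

11.12 ms

Per-hop transmission t_tx = L/R = 6000/115000000 = 0.0521739 ms.
Per-hop propagation t_prop = 800000/300000000 = 2.66667 ms.
Pipeline fill: first packet needs 2·t_tx to clear all hops; remaining 109 packets each add one t_tx.
Total = (2+110-1)·t_tx + 2·t_prop = 111·0.0521739 + 2·2.66667 = 11.12 ms.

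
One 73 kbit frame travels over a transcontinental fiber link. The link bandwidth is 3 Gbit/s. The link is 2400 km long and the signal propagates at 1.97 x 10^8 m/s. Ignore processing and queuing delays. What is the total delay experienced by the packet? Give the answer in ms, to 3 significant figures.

12.2 ms

L = 73000 bits.
Transmission delay = L/R = 73000 / 3000000000 = 0.0243333 ms.
Propagation delay = d/s = 2400000 m / 197000000 m/s = 12.1827 ms.
Total = 12.2 ms.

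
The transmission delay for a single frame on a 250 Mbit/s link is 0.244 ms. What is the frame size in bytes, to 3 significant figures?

7630 bytes

L = R × t_tx = 250000000 b/s × 0.000244 s = 61000 bits.
In bytes: 61000 / 8 = 7630 bytes.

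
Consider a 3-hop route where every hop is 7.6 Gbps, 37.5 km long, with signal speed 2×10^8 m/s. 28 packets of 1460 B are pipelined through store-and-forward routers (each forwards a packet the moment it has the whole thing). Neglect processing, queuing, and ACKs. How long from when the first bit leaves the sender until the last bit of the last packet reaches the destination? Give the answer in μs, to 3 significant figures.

609 μs

Per-hop transmission t_tx = L/R = 11680/7600000000 = 1.53684 μs.
Per-hop propagation t_prop = 37500/200000000 = 187.5 μs.
Pipeline fill: first packet needs 3·t_tx to clear all hops; remaining 27 packets each add one t_tx.
Total = (3+28-1)·t_tx + 3·t_prop = 30·1.53684 + 3·187.5 = 609 μs.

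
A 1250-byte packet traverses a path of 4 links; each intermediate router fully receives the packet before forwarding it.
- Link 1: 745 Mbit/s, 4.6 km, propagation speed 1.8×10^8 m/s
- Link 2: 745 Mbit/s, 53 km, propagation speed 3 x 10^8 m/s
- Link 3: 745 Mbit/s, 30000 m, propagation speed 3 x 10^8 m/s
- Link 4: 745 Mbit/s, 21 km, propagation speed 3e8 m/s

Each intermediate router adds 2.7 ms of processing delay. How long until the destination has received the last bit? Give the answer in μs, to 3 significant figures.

L = 1250 × 8 = 10000 bits.
Transmission delay per hop = L/R = 10000/745000000 = 13.4228 μs; 4 hops → 53.6913 μs.
Propagation delays (d/s per hop): 25.5556, 176.667, 100, 70 μs; sum = 372.222 μs.
Processing at 3 router(s): 3 × 2.7 ms = 8100 μs.
End-to-end = 8530 μs.

8530 μs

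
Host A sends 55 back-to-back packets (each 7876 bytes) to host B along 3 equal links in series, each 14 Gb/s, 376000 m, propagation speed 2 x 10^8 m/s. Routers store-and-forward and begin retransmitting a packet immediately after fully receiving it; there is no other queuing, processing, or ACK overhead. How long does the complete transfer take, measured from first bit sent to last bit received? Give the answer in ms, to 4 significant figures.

5.897 ms

Per-hop transmission t_tx = L/R = 63008/14000000000 = 0.00450057 ms.
Per-hop propagation t_prop = 376000/200000000 = 1.88 ms.
Pipeline fill: first packet needs 3·t_tx to clear all hops; remaining 54 packets each add one t_tx.
Total = (3+55-1)·t_tx + 3·t_prop = 57·0.00450057 + 3·1.88 = 5.897 ms.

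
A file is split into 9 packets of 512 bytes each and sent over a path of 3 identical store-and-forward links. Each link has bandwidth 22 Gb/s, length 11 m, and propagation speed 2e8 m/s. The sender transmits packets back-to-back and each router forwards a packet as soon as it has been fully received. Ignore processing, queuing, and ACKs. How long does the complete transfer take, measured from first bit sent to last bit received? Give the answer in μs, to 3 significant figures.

Per-hop transmission t_tx = L/R = 4096/22000000000 = 0.186182 μs.
Per-hop propagation t_prop = 11/200000000 = 0.055 μs.
Pipeline fill: first packet needs 3·t_tx to clear all hops; remaining 8 packets each add one t_tx.
Total = (3+9-1)·t_tx + 3·t_prop = 11·0.186182 + 3·0.055 = 2.21 μs.

2.21 μs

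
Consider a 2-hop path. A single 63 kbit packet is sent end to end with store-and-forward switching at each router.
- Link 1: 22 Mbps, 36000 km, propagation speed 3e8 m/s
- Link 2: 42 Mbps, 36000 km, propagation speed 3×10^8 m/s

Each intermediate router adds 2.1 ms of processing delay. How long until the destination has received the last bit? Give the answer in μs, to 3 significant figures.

L = 63000 bits.
Transmission delays (L/R per hop): 2863.64, 1500 μs; sum = 4363.64 μs.
Propagation delays (d/s per hop): 120000, 120000 μs; sum = 240000 μs.
Processing at 1 router(s): 1 × 2.1 ms = 2100 μs.
End-to-end = 246000 μs.

246000 μs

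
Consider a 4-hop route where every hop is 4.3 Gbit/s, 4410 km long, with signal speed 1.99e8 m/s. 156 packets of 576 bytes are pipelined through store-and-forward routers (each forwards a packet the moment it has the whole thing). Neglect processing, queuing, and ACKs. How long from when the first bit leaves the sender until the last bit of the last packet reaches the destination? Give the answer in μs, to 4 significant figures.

Per-hop transmission t_tx = L/R = 4608/4300000000 = 1.07163 μs.
Per-hop propagation t_prop = 4410000/199000000 = 22160.8 μs.
Pipeline fill: first packet needs 4·t_tx to clear all hops; remaining 155 packets each add one t_tx.
Total = (4+156-1)·t_tx + 4·t_prop = 159·1.07163 + 4·22160.8 = 88810 μs.

88810 μs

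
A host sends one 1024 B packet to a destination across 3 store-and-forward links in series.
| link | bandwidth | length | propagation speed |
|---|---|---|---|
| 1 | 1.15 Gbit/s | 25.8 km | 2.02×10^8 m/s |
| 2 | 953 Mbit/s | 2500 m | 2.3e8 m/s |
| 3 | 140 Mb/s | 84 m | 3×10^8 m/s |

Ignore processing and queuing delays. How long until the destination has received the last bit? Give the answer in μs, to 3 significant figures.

213 μs

L = 1024 × 8 = 8192 bits.
Transmission delays (L/R per hop): 7.12348, 8.59601, 58.5143 μs; sum = 74.2338 μs.
Propagation delays (d/s per hop): 127.723, 10.8696, 0.28 μs; sum = 138.872 μs.
End-to-end = 213 μs.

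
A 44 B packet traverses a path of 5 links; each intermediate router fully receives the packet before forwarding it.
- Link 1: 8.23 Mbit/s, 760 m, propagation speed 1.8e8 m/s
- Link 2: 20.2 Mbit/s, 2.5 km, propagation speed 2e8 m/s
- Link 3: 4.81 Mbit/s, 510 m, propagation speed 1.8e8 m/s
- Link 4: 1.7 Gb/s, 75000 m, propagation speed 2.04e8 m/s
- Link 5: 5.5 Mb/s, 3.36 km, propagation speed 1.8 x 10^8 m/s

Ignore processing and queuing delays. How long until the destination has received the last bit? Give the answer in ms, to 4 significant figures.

0.6035 ms

L = 44 × 8 = 352 bits.
Transmission delays (L/R per hop): 0.0427704, 0.0174257, 0.0731809, 0.000207059, 0.064 ms; sum = 0.197584 ms.
Propagation delays (d/s per hop): 0.00422222, 0.0125, 0.00283333, 0.367647, 0.0186667 ms; sum = 0.405869 ms.
End-to-end = 0.6035 ms.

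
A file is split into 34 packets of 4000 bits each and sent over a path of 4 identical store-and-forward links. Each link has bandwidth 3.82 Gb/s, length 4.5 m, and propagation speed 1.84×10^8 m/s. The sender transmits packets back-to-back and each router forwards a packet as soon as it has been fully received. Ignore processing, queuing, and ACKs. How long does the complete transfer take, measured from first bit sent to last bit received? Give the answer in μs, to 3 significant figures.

38.8 μs

Per-hop transmission t_tx = L/R = 4000/3820000000 = 1.04712 μs.
Per-hop propagation t_prop = 4.5/184000000 = 0.0244565 μs.
Pipeline fill: first packet needs 4·t_tx to clear all hops; remaining 33 packets each add one t_tx.
Total = (4+34-1)·t_tx + 4·t_prop = 37·1.04712 + 4·0.0244565 = 38.8 μs.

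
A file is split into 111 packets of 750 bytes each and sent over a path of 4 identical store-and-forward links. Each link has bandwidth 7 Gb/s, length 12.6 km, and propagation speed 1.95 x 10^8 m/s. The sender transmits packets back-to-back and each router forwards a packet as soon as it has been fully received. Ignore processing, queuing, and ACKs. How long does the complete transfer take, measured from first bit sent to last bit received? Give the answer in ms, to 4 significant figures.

0.3562 ms

Per-hop transmission t_tx = L/R = 6000/7000000000 = 0.000857143 ms.
Per-hop propagation t_prop = 12600/195000000 = 0.0646154 ms.
Pipeline fill: first packet needs 4·t_tx to clear all hops; remaining 110 packets each add one t_tx.
Total = (4+111-1)·t_tx + 4·t_prop = 114·0.000857143 + 4·0.0646154 = 0.3562 ms.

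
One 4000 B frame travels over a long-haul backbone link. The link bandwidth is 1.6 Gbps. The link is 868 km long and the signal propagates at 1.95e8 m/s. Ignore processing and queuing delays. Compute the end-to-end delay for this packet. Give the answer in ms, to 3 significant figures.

L = 4000 × 8 = 32000 bits.
Transmission delay = L/R = 32000 / 1600000000 = 0.02 ms.
Propagation delay = d/s = 868000 m / 195000000 m/s = 4.45128 ms.
Total = 4.47 ms.

4.47 ms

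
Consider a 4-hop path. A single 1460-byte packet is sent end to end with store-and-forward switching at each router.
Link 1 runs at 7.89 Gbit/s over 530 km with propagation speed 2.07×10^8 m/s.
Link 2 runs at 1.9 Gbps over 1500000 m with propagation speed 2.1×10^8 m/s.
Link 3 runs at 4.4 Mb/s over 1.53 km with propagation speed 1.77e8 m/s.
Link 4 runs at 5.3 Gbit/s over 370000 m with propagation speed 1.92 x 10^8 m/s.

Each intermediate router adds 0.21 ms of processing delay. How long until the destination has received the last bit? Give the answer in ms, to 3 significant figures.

L = 1460 × 8 = 11680 bits.
Transmission delays (L/R per hop): 0.00148035, 0.00614737, 2.65455, 0.00220377 ms; sum = 2.66438 ms.
Propagation delays (d/s per hop): 2.56039, 7.14286, 0.00864407, 1.92708 ms; sum = 11.639 ms.
Processing at 3 router(s): 3 × 0.21 ms = 0.63 ms.
End-to-end = 14.9 ms.

14.9 ms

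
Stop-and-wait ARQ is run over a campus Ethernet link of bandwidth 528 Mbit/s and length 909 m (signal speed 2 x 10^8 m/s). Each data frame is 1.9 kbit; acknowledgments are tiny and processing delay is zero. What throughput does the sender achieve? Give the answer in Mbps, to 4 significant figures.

t_tx = L/R = 1900/528000000 = 3.59848e-06 s.
t_prop = 909/200000000 = 4.545e-06 s; RTT = 9.09e-06 s.
Cycle = t_tx + RTT = 1.26885e-05 s.
Throughput = L / cycle = 1900 / 1.26885e-05 = 149.7 Mbps.

149.7 Mbps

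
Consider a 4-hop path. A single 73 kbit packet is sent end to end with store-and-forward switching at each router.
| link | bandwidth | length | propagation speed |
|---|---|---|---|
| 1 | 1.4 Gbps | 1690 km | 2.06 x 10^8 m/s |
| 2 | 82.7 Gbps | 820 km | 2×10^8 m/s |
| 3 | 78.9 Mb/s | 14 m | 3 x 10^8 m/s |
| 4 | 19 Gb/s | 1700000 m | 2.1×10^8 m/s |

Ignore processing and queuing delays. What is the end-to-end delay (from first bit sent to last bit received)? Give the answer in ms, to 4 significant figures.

21.38 ms

L = 73000 bits.
Transmission delays (L/R per hop): 0.0521429, 0.000882709, 0.925222, 0.00384211 ms; sum = 0.982089 ms.
Propagation delays (d/s per hop): 8.20388, 4.1, 4.66667e-05, 8.09524 ms; sum = 20.3992 ms.
End-to-end = 21.38 ms.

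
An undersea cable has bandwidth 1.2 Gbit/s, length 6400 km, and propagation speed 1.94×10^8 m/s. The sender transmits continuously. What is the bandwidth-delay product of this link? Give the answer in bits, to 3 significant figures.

39600000 bits

Propagation delay = 6400000 / 194000000 = 0.0329897 s.
BDP = R × t_prop = 1200000000 × 0.0329897 = 39587600 bits.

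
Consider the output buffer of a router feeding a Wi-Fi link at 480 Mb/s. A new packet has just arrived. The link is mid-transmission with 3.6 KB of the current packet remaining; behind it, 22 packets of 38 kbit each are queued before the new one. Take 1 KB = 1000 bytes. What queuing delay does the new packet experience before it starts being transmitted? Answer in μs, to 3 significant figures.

Each queued packet: L/R = 38000/480000000 = 79.1667 μs.
22 queued → 1741.67 μs.
Plus remaining 28800 bits of current packet: 60 μs.
Queuing delay = 1800 μs.

1800 μs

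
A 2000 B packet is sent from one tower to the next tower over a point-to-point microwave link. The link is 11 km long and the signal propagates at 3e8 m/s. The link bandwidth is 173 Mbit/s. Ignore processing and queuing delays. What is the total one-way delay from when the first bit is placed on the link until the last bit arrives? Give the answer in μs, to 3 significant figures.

129 μs

L = 2000 × 8 = 16000 bits.
Transmission delay = L/R = 16000 / 173000000 = 92.4855 μs.
Propagation delay = d/s = 11000 m / 300000000 m/s = 36.6667 μs.
Total = 129 μs.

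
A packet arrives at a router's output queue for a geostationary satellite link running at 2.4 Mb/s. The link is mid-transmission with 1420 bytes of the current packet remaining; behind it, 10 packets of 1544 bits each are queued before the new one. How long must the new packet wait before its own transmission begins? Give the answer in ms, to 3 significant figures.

11.2 ms

Each queued packet: L/R = 1544/2400000 = 0.643333 ms.
10 queued → 6.43333 ms.
Plus remaining 11360 bits of current packet: 4.73333 ms.
Queuing delay = 11.2 ms.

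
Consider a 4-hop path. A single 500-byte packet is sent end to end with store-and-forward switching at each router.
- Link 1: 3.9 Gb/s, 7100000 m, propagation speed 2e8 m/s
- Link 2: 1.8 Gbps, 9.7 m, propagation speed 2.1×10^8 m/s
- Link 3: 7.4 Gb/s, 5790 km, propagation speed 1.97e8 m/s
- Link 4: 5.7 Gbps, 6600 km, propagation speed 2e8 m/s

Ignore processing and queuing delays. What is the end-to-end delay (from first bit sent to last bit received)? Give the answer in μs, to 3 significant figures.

L = 500 × 8 = 4000 bits.
Transmission delays (L/R per hop): 1.02564, 2.22222, 0.540541, 0.701754 μs; sum = 4.49016 μs.
Propagation delays (d/s per hop): 35500, 0.0461905, 29390.9, 33000 μs; sum = 97890.9 μs.
End-to-end = 97900 μs.

97900 μs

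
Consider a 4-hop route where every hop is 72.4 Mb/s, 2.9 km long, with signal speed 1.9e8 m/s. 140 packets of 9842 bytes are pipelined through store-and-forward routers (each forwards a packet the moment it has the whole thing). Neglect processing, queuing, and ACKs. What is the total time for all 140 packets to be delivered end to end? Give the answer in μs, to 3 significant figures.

156000 μs

Per-hop transmission t_tx = L/R = 78736/72400000 = 1087.51 μs.
Per-hop propagation t_prop = 2900/190000000 = 15.2632 μs.
Pipeline fill: first packet needs 4·t_tx to clear all hops; remaining 139 packets each add one t_tx.
Total = (4+140-1)·t_tx + 4·t_prop = 143·1087.51 + 4·15.2632 = 156000 μs.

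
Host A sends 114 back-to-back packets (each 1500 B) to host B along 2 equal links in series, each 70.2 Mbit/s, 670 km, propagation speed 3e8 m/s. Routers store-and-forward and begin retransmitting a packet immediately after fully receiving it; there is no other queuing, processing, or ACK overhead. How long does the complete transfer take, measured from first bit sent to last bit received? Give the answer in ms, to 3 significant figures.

Per-hop transmission t_tx = L/R = 12000/70200000 = 0.17094 ms.
Per-hop propagation t_prop = 670000/300000000 = 2.23333 ms.
Pipeline fill: first packet needs 2·t_tx to clear all hops; remaining 113 packets each add one t_tx.
Total = (2+114-1)·t_tx + 2·t_prop = 115·0.17094 + 2·2.23333 = 24.1 ms.

24.1 ms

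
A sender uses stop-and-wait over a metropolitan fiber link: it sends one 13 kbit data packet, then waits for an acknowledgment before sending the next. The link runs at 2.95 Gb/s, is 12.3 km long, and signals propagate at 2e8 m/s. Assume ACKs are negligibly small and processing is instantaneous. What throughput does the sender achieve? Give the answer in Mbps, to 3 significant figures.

102 Mbps

t_tx = L/R = 13000/2950000000 = 4.40678e-06 s.
t_prop = 12300/200000000 = 6.15e-05 s; RTT = 0.000123 s.
Cycle = t_tx + RTT = 0.000127407 s.
Throughput = L / cycle = 13000 / 0.000127407 = 102 Mbps.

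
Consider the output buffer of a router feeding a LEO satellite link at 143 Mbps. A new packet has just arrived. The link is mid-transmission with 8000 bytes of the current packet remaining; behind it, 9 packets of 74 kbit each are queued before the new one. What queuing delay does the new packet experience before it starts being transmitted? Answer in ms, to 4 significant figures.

5.105 ms

Each queued packet: L/R = 74000/143000000 = 0.517483 ms.
9 queued → 4.65734 ms.
Plus remaining 64000 bits of current packet: 0.447552 ms.
Queuing delay = 5.105 ms.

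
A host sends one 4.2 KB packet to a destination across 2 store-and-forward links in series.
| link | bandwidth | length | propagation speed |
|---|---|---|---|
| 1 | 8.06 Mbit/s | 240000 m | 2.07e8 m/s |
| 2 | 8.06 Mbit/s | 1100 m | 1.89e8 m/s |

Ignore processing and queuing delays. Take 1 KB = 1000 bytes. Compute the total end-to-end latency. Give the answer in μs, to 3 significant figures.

L = 33600 bits.
Transmission delay per hop = L/R = 33600/8.06e+06 = 4168.73 μs; 2 hops → 8337.47 μs.
Propagation delays (d/s per hop): 1159.42, 5.82011 μs; sum = 1165.24 μs.
End-to-end = 9500 μs.

9500 μs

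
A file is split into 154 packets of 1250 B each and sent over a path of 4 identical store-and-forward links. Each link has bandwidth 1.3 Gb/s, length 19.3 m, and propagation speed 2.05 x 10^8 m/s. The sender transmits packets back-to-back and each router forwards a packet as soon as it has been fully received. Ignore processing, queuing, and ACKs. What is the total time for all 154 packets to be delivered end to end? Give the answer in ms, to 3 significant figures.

1.21 ms

Per-hop transmission t_tx = L/R = 10000/1300000000 = 0.00769231 ms.
Per-hop propagation t_prop = 19.3/2.05e+08 = 9.41463e-05 ms.
Pipeline fill: first packet needs 4·t_tx to clear all hops; remaining 153 packets each add one t_tx.
Total = (4+154-1)·t_tx + 4·t_prop = 157·0.00769231 + 4·9.41463e-05 = 1.21 ms.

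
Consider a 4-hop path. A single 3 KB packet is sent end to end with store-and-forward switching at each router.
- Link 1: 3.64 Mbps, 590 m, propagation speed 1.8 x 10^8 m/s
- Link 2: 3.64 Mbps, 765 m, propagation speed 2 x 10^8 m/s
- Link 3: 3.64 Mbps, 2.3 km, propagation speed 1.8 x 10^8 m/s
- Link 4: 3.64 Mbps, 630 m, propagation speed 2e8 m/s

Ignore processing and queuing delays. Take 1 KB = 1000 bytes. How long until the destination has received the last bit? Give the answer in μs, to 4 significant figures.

L = 24000 bits.
Transmission delay per hop = L/R = 24000/3640000 = 6593.41 μs; 4 hops → 26373.6 μs.
Propagation delays (d/s per hop): 3.27778, 3.825, 12.7778, 3.15 μs; sum = 23.0306 μs.
End-to-end = 26400 μs.

26400 μs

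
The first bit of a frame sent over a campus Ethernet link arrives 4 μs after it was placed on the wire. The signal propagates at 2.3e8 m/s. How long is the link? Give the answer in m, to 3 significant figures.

d = s × t_prop = 2.3e+08 × 4e-06 = 920 m.

920 m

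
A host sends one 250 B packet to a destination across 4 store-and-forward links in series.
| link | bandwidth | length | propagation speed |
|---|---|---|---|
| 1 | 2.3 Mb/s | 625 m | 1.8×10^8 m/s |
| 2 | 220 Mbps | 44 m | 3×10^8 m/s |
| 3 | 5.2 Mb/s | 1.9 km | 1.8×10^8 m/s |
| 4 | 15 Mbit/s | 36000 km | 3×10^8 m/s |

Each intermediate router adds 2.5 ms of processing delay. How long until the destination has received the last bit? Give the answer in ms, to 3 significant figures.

L = 250 × 8 = 2000 bits.
Transmission delays (L/R per hop): 0.869565, 0.00909091, 0.384615, 0.133333 ms; sum = 1.3966 ms.
Propagation delays (d/s per hop): 0.00347222, 0.000146667, 0.0105556, 120 ms; sum = 120.014 ms.
Processing at 3 router(s): 3 × 2.5 ms = 7.5 ms.
End-to-end = 129 ms.

129 ms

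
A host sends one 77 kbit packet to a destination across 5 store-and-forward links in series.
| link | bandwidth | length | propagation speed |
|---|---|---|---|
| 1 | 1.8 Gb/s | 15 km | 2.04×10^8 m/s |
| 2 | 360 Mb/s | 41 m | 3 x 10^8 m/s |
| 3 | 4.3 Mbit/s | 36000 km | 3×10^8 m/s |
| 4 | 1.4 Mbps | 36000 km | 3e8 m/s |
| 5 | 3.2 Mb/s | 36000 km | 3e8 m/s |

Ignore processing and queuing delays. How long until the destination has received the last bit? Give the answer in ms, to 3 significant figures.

457 ms

L = 77000 bits.
Transmission delays (L/R per hop): 0.0427778, 0.213889, 17.907, 55, 24.0625 ms; sum = 97.2261 ms.
Propagation delays (d/s per hop): 0.0735294, 0.000136667, 120, 120, 120 ms; sum = 360.074 ms.
End-to-end = 457 ms.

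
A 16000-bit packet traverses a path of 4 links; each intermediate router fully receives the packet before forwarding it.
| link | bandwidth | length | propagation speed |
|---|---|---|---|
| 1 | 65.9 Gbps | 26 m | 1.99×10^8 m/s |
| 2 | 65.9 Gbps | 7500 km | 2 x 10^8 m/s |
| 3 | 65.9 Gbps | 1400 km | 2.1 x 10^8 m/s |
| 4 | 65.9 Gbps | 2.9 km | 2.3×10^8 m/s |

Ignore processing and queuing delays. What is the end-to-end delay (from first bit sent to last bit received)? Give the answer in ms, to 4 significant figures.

Transmission delay per hop = L/R = 16000/6.59e+10 = 0.000242792 ms; 4 hops → 0.000971168 ms.
Propagation delays (d/s per hop): 0.000130653, 37.5, 6.66667, 0.0126087 ms; sum = 44.1794 ms.
End-to-end = 44.18 ms.

44.18 ms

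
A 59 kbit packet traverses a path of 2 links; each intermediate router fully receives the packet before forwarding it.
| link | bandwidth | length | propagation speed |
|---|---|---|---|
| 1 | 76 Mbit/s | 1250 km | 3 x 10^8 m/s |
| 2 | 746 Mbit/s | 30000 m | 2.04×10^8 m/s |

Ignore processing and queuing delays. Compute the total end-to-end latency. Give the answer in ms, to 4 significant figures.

L = 59000 bits.
Transmission delays (L/R per hop): 0.776316, 0.0790885 ms; sum = 0.855404 ms.
Propagation delays (d/s per hop): 4.16667, 0.147059 ms; sum = 4.31373 ms.
End-to-end = 5.169 ms.

5.169 ms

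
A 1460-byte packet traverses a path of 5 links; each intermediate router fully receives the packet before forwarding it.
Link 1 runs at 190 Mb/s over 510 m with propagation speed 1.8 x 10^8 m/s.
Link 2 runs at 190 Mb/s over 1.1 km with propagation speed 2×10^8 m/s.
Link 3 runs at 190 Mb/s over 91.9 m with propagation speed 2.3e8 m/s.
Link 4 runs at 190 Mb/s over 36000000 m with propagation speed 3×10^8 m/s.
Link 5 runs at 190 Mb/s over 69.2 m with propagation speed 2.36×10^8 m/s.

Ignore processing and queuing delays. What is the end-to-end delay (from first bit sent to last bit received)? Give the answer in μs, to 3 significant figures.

120000 μs

L = 1460 × 8 = 11680 bits.
Transmission delay per hop = L/R = 11680/190000000 = 61.4737 μs; 5 hops → 307.368 μs.
Propagation delays (d/s per hop): 2.83333, 5.5, 0.399565, 120000, 0.29322 μs; sum = 120009 μs.
End-to-end = 120000 μs.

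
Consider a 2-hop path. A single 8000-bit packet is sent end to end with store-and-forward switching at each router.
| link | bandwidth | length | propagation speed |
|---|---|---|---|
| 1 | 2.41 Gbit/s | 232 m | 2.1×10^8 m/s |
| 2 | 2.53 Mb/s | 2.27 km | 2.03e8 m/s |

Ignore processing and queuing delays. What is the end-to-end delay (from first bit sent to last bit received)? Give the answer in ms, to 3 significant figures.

Transmission delays (L/R per hop): 0.0033195, 3.16206 ms; sum = 3.16537 ms.
Propagation delays (d/s per hop): 0.00110476, 0.0111823 ms; sum = 0.012287 ms.
End-to-end = 3.18 ms.

3.18 ms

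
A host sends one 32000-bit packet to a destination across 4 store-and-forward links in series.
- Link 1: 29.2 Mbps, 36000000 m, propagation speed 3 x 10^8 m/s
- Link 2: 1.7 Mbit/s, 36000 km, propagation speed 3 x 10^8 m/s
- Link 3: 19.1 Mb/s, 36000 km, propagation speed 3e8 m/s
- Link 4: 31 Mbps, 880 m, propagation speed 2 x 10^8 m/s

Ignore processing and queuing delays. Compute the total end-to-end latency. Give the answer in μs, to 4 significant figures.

Transmission delays (L/R per hop): 1095.89, 18823.5, 1675.39, 1032.26 μs; sum = 22627.1 μs.
Propagation delays (d/s per hop): 120000, 120000, 120000, 4.4 μs; sum = 360004 μs.
End-to-end = 382600 μs.

382600 μs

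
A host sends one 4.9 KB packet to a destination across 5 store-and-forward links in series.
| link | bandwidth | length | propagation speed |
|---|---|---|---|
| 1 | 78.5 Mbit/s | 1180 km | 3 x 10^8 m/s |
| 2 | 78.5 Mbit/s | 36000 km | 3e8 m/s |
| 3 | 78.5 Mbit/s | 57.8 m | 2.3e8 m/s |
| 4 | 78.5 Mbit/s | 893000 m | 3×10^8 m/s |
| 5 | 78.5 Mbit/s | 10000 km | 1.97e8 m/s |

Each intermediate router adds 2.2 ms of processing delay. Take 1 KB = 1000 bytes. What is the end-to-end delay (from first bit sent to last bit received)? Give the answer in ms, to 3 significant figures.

L = 39200 bits.
Transmission delay per hop = L/R = 39200/78500000 = 0.499363 ms; 5 hops → 2.49682 ms.
Propagation delays (d/s per hop): 3.93333, 120, 0.000251304, 2.97667, 50.7614 ms; sum = 177.672 ms.
Processing at 4 router(s): 4 × 2.2 ms = 8.8 ms.
End-to-end = 189 ms.

189 ms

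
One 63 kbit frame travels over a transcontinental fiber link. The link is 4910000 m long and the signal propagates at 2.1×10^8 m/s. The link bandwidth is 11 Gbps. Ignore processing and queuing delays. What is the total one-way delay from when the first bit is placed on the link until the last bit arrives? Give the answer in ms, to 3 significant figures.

L = 63000 bits.
Transmission delay = L/R = 63000 / 11000000000 = 0.00572727 ms.
Propagation delay = d/s = 4910000 m / 210000000 m/s = 23.381 ms.
Total = 23.4 ms.

23.4 ms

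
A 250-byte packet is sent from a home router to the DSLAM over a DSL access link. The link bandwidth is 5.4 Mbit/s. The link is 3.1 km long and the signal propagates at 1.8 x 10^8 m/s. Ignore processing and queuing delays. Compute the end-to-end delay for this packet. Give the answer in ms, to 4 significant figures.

0.3876 ms

L = 250 × 8 = 2000 bits.
Transmission delay = L/R = 2000 / 5400000 = 0.37037 ms.
Propagation delay = d/s = 3100 m / 180000000 m/s = 0.0172222 ms.
Total = 0.3876 ms.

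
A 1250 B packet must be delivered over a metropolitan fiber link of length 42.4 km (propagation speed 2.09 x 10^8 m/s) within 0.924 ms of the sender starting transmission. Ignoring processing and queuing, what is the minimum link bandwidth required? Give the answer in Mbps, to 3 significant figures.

L = 10000 bits.
Propagation delay = 42400 / 209000000 = 0.202871 ms.
Transmission budget = 0.924 − 0.202871 = 0.721129 ms.
R ≥ L / t_tx = 10000 bits / 0.000721129 s = 13.9 Mbps.

13.9 Mbps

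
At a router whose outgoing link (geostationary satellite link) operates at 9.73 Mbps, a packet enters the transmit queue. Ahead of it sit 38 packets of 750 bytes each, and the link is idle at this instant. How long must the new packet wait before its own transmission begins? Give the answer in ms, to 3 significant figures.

Each queued packet: L/R = 6000/9730000 = 0.61665 ms.
38 queued → 23.4327 ms.
Queuing delay = 23.4 ms.

23.4 ms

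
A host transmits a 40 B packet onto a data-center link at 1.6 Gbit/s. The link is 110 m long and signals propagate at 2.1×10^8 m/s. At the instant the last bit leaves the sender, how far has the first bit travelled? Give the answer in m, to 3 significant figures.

t_tx = L/R = 320/1600000000 = 2e-07 s.
Distance = s × t_tx = 210000000 × 2e-07 = 42.0 m.

42.0 m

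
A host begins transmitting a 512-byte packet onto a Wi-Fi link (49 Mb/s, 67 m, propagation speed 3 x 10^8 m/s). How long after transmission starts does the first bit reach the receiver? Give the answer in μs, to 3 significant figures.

0.223 μs

First bit experiences only propagation delay: d/s = 67/300000000 = 0.223 μs.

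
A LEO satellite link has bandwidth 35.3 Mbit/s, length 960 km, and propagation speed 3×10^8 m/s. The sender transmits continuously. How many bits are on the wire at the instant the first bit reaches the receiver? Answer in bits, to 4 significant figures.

Propagation delay = 960000 / 300000000 = 0.0032 s.
BDP = R × t_prop = 35300000 × 0.0032 = 112960 bits.

113000 bits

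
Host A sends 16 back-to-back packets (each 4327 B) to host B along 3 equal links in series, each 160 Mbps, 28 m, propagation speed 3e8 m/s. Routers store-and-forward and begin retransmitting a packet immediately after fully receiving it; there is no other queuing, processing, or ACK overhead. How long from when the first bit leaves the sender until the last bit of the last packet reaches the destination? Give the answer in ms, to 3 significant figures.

3.89 ms

Per-hop transmission t_tx = L/R = 34616/160000000 = 0.21635 ms.
Per-hop propagation t_prop = 28/300000000 = 9.33333e-05 ms.
Pipeline fill: first packet needs 3·t_tx to clear all hops; remaining 15 packets each add one t_tx.
Total = (3+16-1)·t_tx + 3·t_prop = 18·0.21635 + 3·9.33333e-05 = 3.89 ms.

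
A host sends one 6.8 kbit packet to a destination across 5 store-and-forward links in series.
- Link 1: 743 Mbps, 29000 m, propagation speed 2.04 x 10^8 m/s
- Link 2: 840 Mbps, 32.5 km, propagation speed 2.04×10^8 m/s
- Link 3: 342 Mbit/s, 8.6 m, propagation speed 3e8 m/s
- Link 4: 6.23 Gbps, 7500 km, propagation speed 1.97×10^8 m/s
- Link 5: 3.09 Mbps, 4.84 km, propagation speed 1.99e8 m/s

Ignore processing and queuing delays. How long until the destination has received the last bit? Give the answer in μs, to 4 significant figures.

40640 μs

L = 6800 bits.
Transmission delays (L/R per hop): 9.15209, 8.09524, 19.883, 1.09149, 2200.65 μs; sum = 2238.87 μs.
Propagation delays (d/s per hop): 142.157, 159.314, 0.0286667, 38071.1, 24.3216 μs; sum = 38396.9 μs.
End-to-end = 40640 μs.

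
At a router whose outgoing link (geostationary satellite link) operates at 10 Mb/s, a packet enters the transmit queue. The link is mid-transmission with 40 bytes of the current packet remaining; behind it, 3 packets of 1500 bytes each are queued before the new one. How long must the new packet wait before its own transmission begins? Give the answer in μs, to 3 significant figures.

Each queued packet: L/R = 12000/10000000 = 1200 μs.
3 queued → 3600 μs.
Plus remaining 320 bits of current packet: 32 μs.
Queuing delay = 3630 μs.

3630 μs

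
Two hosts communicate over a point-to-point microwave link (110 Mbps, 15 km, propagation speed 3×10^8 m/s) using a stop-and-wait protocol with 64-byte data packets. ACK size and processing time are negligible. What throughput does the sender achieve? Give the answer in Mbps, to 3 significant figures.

t_tx = L/R = 512/110000000 = 4.65455e-06 s.
t_prop = 15000/300000000 = 5e-05 s; RTT = 0.0001 s.
Cycle = t_tx + RTT = 0.000104655 s.
Throughput = L / cycle = 512 / 0.000104655 = 4.89 Mbps.

4.89 Mbps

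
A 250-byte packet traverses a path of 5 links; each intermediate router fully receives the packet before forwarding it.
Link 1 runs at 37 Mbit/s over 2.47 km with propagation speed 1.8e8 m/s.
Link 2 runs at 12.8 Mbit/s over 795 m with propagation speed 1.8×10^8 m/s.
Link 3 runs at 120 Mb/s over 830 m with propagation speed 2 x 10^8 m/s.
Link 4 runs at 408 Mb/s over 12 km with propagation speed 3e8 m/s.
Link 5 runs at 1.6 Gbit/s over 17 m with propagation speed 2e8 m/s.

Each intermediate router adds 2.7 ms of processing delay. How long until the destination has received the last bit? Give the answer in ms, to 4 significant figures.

11.10 ms

L = 250 × 8 = 2000 bits.
Transmission delays (L/R per hop): 0.0540541, 0.15625, 0.0166667, 0.00490196, 0.00125 ms; sum = 0.233123 ms.
Propagation delays (d/s per hop): 0.0137222, 0.00441667, 0.00415, 0.04, 8.5e-05 ms; sum = 0.0623739 ms.
Processing at 4 router(s): 4 × 2.7 ms = 10.8 ms.
End-to-end = 11.10 ms.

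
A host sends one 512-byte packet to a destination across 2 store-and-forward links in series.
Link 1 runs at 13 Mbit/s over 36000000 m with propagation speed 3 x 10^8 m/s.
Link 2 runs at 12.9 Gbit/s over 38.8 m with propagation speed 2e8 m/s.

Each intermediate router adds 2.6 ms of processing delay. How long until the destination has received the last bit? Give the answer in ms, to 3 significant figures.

L = 512 × 8 = 4096 bits.
Transmission delays (L/R per hop): 0.315077, 0.000317519 ms; sum = 0.315394 ms.
Propagation delays (d/s per hop): 120, 0.000194 ms; sum = 120 ms.
Processing at 1 router(s): 1 × 2.6 ms = 2.6 ms.
End-to-end = 123 ms.

123 ms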